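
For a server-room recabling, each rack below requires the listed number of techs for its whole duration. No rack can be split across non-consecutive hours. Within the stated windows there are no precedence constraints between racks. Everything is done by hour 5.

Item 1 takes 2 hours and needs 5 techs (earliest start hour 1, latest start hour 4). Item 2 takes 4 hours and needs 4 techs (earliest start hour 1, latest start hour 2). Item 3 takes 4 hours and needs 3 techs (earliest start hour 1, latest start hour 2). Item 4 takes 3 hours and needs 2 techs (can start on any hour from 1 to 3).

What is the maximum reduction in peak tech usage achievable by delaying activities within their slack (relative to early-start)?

2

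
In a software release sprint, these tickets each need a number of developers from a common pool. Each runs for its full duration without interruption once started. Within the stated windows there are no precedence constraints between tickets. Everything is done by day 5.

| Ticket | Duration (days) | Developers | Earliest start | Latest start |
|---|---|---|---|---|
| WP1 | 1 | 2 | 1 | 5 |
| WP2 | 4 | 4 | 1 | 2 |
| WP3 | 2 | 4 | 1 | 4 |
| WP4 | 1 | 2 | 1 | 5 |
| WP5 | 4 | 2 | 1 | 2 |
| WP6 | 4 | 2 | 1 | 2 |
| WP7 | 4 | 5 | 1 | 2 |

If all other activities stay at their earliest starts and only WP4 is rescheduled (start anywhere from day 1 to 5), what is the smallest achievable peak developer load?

WP4@1: d1:21  d2:17  d3:13  d4:13  d5:0 → peak 21
WP4@2: d1:19  d2:19  d3:13  d4:13  d5:0 → peak 19
WP4@3: d1:19  d2:17  d3:15  d4:13  d5:0 → peak 19
WP4@4: d1:19  d2:17  d3:13  d4:15  d5:0 → peak 19
WP4@5: d1:19  d2:17  d3:13  d4:13  d5:2 → peak 19
Best is WP4@2, peak 19.

19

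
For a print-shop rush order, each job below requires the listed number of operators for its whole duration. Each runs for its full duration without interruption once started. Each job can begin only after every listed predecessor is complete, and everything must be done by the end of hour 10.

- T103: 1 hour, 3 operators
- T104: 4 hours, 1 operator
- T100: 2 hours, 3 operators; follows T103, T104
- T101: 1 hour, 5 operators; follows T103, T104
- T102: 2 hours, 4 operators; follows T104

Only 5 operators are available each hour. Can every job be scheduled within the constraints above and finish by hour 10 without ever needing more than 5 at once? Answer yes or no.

Schedule T103@1, T104@1, T100@5, T101@7, T102@8: h1:4  h2:1  h3:1  h4:1  h5:3  h6:3  h7:5  h8:4  h9:4  h10:0 — peak 5 ≤ 5.

yes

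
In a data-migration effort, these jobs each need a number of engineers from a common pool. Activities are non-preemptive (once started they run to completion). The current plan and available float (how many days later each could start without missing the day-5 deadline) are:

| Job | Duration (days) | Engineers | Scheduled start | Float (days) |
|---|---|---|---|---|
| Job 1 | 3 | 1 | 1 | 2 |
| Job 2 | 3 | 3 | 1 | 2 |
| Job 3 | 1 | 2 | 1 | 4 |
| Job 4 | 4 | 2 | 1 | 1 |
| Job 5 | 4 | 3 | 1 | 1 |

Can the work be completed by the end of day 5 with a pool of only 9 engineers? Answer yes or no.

Schedule Job 1@1, Job 2@1, Job 3@1, Job 4@1, Job 5@2: d1:8  d2:9  d3:9  d4:5  d5:3 — peak 9 ≤ 9.

yes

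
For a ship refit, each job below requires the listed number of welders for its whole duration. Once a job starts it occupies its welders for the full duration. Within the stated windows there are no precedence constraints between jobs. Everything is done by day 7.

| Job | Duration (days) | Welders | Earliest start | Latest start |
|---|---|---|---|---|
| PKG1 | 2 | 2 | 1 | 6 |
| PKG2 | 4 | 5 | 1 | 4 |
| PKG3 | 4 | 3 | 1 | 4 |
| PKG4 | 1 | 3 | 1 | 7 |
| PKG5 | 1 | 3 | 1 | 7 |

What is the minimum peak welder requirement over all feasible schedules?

8

Early-start (PKG1@1, PKG2@1, PKG3@1, PKG4@1, PKG5@1) gives peak 16: d1:16  d2:10  d3:8  d4:8  d5:0  d6:0  d7:0.
Shift PKG3→3, PKG4→5, PKG5→6.
Schedule PKG1@1, PKG2@1, PKG3@3, PKG4@5, PKG5@6: d1:7  d2:7  d3:8  d4:8  d5:6  d6:6  d7:0 — peak 8.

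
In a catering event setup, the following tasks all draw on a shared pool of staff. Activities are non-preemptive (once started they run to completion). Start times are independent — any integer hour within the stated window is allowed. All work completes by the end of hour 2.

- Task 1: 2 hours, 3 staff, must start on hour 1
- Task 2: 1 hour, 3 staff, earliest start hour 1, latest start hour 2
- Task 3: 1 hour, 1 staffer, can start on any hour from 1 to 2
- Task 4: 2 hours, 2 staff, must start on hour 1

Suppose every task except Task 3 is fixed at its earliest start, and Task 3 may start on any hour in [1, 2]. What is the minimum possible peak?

8

Task 3@1: h1:9  h2:5 → peak 9
Task 3@2: h1:8  h2:6 → peak 8
Best is Task 3@2, peak 8.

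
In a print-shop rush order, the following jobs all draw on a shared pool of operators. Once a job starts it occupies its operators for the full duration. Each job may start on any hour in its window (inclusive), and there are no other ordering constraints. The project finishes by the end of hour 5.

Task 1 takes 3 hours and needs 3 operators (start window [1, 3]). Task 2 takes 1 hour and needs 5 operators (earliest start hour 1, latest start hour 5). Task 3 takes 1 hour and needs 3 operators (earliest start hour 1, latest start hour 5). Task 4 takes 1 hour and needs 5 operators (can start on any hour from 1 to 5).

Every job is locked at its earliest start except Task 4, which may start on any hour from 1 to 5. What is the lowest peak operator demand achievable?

Task 4@1: h1:16  h2:3  h3:3  h4:0  h5:0 → peak 16
Task 4@2: h1:11  h2:8  h3:3  h4:0  h5:0 → peak 11
Task 4@3: h1:11  h2:3  h3:8  h4:0  h5:0 → peak 11
Task 4@4: h1:11  h2:3  h3:3  h4:5  h5:0 → peak 11
Task 4@5: h1:11  h2:3  h3:3  h4:0  h5:5 → peak 11
Best is Task 4@2, peak 11.

11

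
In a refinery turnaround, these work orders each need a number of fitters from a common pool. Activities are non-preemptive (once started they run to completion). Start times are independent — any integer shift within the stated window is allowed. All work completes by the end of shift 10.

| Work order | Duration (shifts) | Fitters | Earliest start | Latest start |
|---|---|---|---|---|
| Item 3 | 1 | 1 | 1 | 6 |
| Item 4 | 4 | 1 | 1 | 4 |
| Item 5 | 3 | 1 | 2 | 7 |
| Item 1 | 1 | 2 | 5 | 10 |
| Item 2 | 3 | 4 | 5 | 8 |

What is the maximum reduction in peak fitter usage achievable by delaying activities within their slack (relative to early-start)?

Early-start peak: s1:2  s2:2  s3:2  s4:2  s5:6  s6:4  s7:4  s8:0  s9:0  s10:0 ⇒ 6.
Leveled (Item 3@1, Item 4@1, Item 5@2, Item 1@5, Item 2@6): s1:2  s2:2  s3:2  s4:2  s5:2  s6:4  s7:4  s8:4  s9:0  s10:0 ⇒ 4.
Reduction 6 − 4 = 2.

2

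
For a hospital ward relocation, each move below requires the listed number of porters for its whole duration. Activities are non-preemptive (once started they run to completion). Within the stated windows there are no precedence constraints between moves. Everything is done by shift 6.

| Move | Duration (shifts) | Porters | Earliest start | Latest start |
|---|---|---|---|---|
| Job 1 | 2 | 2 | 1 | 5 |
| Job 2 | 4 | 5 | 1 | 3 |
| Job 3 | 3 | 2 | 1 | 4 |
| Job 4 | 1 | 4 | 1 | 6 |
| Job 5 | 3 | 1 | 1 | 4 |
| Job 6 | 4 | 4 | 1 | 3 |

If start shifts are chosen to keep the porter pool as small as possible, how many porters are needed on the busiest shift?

11

Early-start (Job 1@1, Job 2@1, Job 3@1, Job 4@1, Job 5@1, Job 6@1) gives peak 18: s1:18  s2:14  s3:12  s4:9  s5:0  s6:0.
Shift Job 4→5, Job 5→4, Job 6→3.
Schedule Job 1@1, Job 2@1, Job 3@1, Job 4@5, Job 5@4, Job 6@3: s1:9  s2:9  s3:11  s4:10  s5:9  s6:5 — peak 11.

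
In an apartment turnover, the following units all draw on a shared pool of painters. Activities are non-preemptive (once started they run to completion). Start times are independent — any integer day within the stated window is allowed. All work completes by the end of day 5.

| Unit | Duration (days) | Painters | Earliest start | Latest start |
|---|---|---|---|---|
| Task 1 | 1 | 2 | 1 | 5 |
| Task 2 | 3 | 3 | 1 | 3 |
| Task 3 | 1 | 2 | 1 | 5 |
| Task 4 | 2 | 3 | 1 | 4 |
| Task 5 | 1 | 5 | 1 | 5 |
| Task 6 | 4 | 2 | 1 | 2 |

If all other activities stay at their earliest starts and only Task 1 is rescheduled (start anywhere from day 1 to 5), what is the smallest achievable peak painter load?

Task 1@1: d1:17  d2:8  d3:5  d4:2  d5:0 → peak 17
Task 1@2: d1:15  d2:10  d3:5  d4:2  d5:0 → peak 15
Task 1@3: d1:15  d2:8  d3:7  d4:2  d5:0 → peak 15
Task 1@4: d1:15  d2:8  d3:5  d4:4  d5:0 → peak 15
Task 1@5: d1:15  d2:8  d3:5  d4:2  d5:2 → peak 15
Best is Task 1@2, peak 15.

15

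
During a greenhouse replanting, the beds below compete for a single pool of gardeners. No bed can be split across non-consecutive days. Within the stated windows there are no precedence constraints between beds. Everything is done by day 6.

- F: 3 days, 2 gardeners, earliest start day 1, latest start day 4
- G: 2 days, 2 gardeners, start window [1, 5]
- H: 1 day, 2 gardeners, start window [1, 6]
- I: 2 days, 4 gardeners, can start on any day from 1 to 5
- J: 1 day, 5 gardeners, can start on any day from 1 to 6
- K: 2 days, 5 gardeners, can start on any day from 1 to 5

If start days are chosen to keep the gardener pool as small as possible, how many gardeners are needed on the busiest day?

7

Early-start (F@1, G@1, H@1, I@1, J@1, K@1) gives peak 20: d1:20  d2:13  d3:2  d4:0  d5:0  d6:0.
Shift G→3, H→3, J→4, K→5.
Schedule F@1, G@3, H@3, I@1, J@4, K@5: d1:6  d2:6  d3:6  d4:7  d5:5  d6:5 — peak 7.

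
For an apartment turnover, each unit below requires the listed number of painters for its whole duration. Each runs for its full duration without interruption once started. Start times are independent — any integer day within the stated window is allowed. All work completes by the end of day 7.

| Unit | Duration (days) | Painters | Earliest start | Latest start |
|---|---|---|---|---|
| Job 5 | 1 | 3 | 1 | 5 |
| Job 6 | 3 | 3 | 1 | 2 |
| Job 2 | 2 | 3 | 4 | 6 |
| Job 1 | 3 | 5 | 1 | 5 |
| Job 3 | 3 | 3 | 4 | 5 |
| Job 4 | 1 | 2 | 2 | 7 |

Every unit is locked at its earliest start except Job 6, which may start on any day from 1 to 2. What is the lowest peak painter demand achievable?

Job 6@1: d1:11  d2:10  d3:8  d4:6  d5:6  d6:3  d7:0 → peak 11
Job 6@2: d1:8  d2:10  d3:8  d4:9  d5:6  d6:3  d7:0 → peak 10
Best is Job 6@2, peak 10.

10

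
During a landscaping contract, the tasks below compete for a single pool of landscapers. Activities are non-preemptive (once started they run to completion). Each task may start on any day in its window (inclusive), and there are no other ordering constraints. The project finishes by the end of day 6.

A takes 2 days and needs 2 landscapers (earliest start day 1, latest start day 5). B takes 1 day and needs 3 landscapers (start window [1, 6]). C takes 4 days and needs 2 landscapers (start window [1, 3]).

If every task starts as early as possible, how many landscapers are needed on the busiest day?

Early-start schedule: A@1, B@1, C@1.
Load per day: day 1: 7, day 2: 4, day 3: 2, day 4: 2, day 5: 0, day 6: 0.
Peak is 7.

7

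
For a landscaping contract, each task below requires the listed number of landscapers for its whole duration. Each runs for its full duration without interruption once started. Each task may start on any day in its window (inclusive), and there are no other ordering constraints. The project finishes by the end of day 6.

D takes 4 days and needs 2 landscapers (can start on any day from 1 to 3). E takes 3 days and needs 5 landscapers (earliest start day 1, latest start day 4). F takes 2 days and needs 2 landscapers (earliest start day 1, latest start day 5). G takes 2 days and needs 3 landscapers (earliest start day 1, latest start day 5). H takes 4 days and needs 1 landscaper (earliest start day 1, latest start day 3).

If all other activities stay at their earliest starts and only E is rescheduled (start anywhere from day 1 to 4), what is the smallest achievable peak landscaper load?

8

E@1: d1:13  d2:13  d3:8  d4:3  d5:0  d6:0 → peak 13
E@2: d1:8  d2:13  d3:8  d4:8  d5:0  d6:0 → peak 13
E@3: d1:8  d2:8  d3:8  d4:8  d5:5  d6:0 → peak 8
E@4: d1:8  d2:8  d3:3  d4:8  d5:5  d6:5 → peak 8
Best is E@3, peak 8.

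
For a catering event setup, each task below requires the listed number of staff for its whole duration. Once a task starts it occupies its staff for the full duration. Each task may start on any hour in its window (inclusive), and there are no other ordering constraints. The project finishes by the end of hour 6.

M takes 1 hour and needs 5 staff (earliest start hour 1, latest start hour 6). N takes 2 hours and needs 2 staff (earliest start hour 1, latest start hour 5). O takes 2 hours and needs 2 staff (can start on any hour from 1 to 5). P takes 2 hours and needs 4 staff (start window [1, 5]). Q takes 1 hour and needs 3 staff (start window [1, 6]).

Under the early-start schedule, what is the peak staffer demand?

16

Early-start schedule: M@1, N@1, O@1, P@1, Q@1.
Load per hour: hour 1: 16, hour 2: 8, hour 3: 0, hour 4: 0, hour 5: 0, hour 6: 0.
Peak is 16.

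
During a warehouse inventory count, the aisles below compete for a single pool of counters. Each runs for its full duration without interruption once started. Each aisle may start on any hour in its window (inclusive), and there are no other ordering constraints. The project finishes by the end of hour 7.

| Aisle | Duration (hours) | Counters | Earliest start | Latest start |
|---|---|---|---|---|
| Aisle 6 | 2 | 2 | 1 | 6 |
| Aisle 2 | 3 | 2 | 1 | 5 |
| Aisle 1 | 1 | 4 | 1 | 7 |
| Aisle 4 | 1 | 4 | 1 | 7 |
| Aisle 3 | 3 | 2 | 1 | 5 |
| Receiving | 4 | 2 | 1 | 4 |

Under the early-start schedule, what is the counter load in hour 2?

8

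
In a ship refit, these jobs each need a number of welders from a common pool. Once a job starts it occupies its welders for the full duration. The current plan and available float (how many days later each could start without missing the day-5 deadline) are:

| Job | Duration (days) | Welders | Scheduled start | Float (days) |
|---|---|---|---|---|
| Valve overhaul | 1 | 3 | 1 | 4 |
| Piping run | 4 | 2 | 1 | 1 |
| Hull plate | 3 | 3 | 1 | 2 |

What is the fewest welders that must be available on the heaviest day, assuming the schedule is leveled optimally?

Early-start (Valve overhaul@1, Piping run@1, Hull plate@1) gives peak 8: d1:8  d2:5  d3:5  d4:2  d5:0.
Shift Hull plate→2.
Schedule Valve overhaul@1, Piping run@1, Hull plate@2: d1:5  d2:5  d3:5  d4:5  d5:0 — peak 5.

5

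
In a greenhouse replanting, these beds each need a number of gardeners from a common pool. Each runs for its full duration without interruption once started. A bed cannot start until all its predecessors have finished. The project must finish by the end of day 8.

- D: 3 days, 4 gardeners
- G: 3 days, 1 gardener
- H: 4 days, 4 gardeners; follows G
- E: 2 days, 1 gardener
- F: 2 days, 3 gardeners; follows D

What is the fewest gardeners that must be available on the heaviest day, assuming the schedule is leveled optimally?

7

Schedule D@1, G@1, H@4, E@1, F@4: d1:6  d2:6  d3:5  d4:7  d5:7  d6:4  d7:4  d8:0 — peak 7.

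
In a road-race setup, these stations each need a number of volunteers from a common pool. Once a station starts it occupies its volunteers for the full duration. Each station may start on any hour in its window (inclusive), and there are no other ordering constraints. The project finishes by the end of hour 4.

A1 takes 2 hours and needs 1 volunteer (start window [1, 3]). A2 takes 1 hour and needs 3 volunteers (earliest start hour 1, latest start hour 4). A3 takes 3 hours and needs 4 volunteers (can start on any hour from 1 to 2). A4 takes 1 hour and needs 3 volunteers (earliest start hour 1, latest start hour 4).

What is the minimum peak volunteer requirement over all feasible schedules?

6

Early-start (A1@1, A2@1, A3@1, A4@1) gives peak 11: h1:11  h2:5  h3:4  h4:0.
Shift A2→4, A4→4.
Schedule A1@1, A2@4, A3@1, A4@4: h1:5  h2:5  h3:4  h4:6 — peak 6.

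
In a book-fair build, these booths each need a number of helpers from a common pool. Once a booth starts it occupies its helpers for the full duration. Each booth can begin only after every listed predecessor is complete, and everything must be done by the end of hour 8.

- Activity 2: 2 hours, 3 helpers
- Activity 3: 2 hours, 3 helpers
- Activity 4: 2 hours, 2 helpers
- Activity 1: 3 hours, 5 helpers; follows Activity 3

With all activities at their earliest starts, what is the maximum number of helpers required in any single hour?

8

Early-start schedule: Activity 2@1, Activity 3@1, Activity 4@1, Activity 1@3.
Load per hour: hour 1: 8, hour 2: 8, hour 3: 5, hour 4: 5, hour 5: 5, hour 6: 0, hour 7: 0, hour 8: 0.
Peak is 8.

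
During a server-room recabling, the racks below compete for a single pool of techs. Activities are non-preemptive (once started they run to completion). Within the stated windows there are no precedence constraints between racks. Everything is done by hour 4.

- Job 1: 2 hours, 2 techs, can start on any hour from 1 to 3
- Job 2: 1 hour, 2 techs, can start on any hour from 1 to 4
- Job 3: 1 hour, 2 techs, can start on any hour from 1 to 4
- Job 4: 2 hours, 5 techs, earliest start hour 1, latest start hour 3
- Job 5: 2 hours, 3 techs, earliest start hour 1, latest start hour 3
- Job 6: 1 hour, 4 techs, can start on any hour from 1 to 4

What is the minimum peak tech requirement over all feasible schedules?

Early-start (Job 1@1, Job 2@1, Job 3@1, Job 4@1, Job 5@1, Job 6@1) gives peak 18: h1:18  h2:10  h3:0  h4:0.
Shift Job 2→3, Job 3→3, Job 5→3, Job 6→4.
Schedule Job 1@1, Job 2@3, Job 3@3, Job 4@1, Job 5@3, Job 6@4: h1:7  h2:7  h3:7  h4:7 — peak 7.
Total tech-hours = 28 over 4 hours ⇒ peak ≥ ⌈28/4⌉ = 7, so 7 is optimal.

7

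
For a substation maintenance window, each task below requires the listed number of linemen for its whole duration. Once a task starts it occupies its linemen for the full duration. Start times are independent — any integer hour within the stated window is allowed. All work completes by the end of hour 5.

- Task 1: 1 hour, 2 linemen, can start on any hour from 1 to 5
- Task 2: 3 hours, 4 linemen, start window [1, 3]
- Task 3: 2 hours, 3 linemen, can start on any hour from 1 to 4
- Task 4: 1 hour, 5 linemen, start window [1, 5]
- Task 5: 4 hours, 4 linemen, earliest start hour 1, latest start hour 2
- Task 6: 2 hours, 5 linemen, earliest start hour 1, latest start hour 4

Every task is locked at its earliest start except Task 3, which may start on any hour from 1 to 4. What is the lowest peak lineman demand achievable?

20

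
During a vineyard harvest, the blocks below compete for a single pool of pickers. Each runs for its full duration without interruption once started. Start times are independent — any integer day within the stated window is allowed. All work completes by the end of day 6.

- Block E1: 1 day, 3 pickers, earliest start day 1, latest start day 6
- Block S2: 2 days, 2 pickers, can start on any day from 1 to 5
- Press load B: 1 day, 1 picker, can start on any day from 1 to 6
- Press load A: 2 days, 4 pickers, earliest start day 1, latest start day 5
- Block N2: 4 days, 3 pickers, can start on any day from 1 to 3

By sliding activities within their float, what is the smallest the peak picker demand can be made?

Early-start (Block E1@1, Block S2@1, Press load B@1, Press load A@1, Block N2@1) gives peak 13: d1:13  d2:9  d3:3  d4:3  d5:0  d6:0.
Shift Block S2→2, Press load B→2, Press load A→5.
Schedule Block E1@1, Block S2@2, Press load B@2, Press load A@5, Block N2@1: d1:6  d2:6  d3:5  d4:3  d5:4  d6:4 — peak 6.

6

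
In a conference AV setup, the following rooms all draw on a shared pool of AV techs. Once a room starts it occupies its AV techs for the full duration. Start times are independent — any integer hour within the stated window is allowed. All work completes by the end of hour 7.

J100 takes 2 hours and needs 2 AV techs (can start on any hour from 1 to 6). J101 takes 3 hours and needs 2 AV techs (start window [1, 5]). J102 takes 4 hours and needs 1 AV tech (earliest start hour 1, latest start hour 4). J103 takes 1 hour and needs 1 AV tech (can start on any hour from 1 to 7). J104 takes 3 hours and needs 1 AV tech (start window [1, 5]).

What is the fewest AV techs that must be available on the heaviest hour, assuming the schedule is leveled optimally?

Early-start (J100@1, J101@1, J102@1, J103@1, J104@1) gives peak 7: h1:7  h2:6  h3:4  h4:1  h5:0  h6:0  h7:0.
Shift J101→3, J103→6, J104→5.
Schedule J100@1, J101@3, J102@1, J103@6, J104@5: h1:3  h2:3  h3:3  h4:3  h5:3  h6:2  h7:1 — peak 3.
Total AV tech-hours = 18 over 7 hours ⇒ peak ≥ ⌈18/7⌉ = 3, so 3 is optimal.

3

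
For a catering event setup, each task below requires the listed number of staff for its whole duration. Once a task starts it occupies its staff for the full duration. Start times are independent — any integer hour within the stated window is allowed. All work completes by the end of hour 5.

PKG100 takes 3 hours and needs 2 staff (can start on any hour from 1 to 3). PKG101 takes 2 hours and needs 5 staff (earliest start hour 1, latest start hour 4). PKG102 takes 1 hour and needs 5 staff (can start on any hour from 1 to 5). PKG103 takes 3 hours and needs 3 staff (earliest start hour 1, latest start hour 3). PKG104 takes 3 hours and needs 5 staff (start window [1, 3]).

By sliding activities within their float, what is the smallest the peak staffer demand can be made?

10

Early-start (PKG100@1, PKG101@1, PKG102@1, PKG103@1, PKG104@1) gives peak 20: h1:20  h2:15  h3:10  h4:0  h5:0.
Shift PKG102→4, PKG104→3.
Schedule PKG100@1, PKG101@1, PKG102@4, PKG103@1, PKG104@3: h1:10  h2:10  h3:10  h4:10  h5:5 — peak 10.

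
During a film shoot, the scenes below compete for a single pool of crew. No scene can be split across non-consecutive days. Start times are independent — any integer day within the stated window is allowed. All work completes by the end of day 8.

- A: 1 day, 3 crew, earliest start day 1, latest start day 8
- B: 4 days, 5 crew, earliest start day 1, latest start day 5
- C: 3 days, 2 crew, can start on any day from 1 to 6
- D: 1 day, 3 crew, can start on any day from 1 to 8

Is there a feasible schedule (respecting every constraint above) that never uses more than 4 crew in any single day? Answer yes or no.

no

The minimum achievable peak is 5; 4 < 5, so no feasible schedule stays within the cap.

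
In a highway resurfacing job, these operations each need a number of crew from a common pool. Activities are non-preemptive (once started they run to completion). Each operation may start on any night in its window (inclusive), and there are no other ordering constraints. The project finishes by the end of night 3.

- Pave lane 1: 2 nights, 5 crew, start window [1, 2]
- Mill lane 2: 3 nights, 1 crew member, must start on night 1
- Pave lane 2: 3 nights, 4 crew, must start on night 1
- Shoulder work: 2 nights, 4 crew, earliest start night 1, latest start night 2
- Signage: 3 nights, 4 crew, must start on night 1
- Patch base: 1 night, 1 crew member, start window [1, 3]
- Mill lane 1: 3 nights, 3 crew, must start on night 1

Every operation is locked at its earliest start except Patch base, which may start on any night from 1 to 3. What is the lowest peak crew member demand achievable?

Patch base@1: n1:22  n2:21  n3:12 → peak 22
Patch base@2: n1:21  n2:22  n3:12 → peak 22
Patch base@3: n1:21  n2:21  n3:13 → peak 21
Best is Patch base@3, peak 21.

21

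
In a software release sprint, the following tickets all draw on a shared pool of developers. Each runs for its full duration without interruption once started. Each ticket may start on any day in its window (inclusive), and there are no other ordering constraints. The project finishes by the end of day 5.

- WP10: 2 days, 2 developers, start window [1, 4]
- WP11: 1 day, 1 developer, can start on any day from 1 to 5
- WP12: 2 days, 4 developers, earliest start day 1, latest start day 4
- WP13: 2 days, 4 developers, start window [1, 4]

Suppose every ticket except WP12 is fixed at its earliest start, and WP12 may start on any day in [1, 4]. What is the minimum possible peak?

WP12@1: d1:11  d2:10  d3:0  d4:0  d5:0 → peak 11
WP12@2: d1:7  d2:10  d3:4  d4:0  d5:0 → peak 10
WP12@3: d1:7  d2:6  d3:4  d4:4  d5:0 → peak 7
WP12@4: d1:7  d2:6  d3:0  d4:4  d5:4 → peak 7
Best is WP12@3, peak 7.

7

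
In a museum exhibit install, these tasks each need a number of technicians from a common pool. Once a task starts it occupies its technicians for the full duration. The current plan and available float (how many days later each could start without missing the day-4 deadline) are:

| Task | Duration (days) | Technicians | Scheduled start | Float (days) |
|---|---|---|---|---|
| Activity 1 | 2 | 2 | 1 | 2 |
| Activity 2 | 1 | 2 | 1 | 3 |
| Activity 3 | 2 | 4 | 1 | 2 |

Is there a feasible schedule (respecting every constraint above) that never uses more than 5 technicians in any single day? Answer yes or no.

yes

Schedule Activity 1@1, Activity 2@1, Activity 3@3: d1:4  d2:2  d3:4  d4:4 — peak 4 ≤ 5.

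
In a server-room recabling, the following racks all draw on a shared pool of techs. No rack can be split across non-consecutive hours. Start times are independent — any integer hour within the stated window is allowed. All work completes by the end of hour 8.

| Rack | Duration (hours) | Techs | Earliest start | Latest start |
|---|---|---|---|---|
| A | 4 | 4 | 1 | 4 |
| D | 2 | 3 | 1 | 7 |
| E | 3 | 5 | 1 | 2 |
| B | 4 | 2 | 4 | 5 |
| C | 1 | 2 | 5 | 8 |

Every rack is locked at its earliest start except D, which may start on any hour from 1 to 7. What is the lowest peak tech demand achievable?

9

D@1: h1:12  h2:12  h3:9  h4:6  h5:4  h6:2  h7:2  h8:0 → peak 12
D@2: h1:9  h2:12  h3:12  h4:6  h5:4  h6:2  h7:2  h8:0 → peak 12
D@3: h1:9  h2:9  h3:12  h4:9  h5:4  h6:2  h7:2  h8:0 → peak 12
D@4: h1:9  h2:9  h3:9  h4:9  h5:7  h6:2  h7:2  h8:0 → peak 9
D@5: h1:9  h2:9  h3:9  h4:6  h5:7  h6:5  h7:2  h8:0 → peak 9
D@6: h1:9  h2:9  h3:9  h4:6  h5:4  h6:5  h7:5  h8:0 → peak 9
D@7: h1:9  h2:9  h3:9  h4:6  h5:4  h6:2  h7:5  h8:3 → peak 9
Best is D@4, peak 9.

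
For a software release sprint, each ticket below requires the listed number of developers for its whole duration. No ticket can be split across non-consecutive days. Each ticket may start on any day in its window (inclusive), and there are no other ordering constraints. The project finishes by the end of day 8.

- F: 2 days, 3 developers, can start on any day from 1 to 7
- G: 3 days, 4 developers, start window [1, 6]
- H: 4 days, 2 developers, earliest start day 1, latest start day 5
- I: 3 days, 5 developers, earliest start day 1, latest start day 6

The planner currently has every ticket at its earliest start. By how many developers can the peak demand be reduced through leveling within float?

8

Early-start peak: d1:14  d2:14  d3:11  d4:2  d5:0  d6:0  d7:0  d8:0 ⇒ 14.
Leveled (F@1, G@3, H@1, I@6): d1:5  d2:5  d3:6  d4:6  d5:4  d6:5  d7:5  d8:5 ⇒ 6.
Reduction 14 − 6 = 8.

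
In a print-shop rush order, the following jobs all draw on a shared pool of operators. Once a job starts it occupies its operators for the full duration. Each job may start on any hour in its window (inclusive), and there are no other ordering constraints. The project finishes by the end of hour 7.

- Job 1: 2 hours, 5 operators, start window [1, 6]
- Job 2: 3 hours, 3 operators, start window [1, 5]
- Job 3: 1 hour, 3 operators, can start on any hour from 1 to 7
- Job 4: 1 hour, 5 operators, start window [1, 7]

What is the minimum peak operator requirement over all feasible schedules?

5

Early-start (Job 1@1, Job 2@1, Job 3@1, Job 4@1) gives peak 16: h1:16  h2:8  h3:3  h4:0  h5:0  h6:0  h7:0.
Shift Job 2→3, Job 3→6, Job 4→7.
Schedule Job 1@1, Job 2@3, Job 3@6, Job 4@7: h1:5  h2:5  h3:3  h4:3  h5:3  h6:3  h7:5 — peak 5.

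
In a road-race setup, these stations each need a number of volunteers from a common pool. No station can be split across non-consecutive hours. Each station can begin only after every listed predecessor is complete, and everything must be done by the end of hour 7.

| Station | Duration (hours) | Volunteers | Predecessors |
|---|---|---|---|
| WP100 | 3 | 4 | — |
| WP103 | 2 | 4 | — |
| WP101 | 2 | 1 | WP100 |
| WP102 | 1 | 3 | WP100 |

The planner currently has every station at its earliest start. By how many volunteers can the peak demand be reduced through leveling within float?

4

Early-start peak: h1:8  h2:8  h3:4  h4:4  h5:1  h6:0  h7:0 ⇒ 8.
Leveled (WP100@1, WP103@4, WP101@6, WP102@6): h1:4  h2:4  h3:4  h4:4  h5:4  h6:4  h7:1 ⇒ 4.
Reduction 8 − 4 = 4.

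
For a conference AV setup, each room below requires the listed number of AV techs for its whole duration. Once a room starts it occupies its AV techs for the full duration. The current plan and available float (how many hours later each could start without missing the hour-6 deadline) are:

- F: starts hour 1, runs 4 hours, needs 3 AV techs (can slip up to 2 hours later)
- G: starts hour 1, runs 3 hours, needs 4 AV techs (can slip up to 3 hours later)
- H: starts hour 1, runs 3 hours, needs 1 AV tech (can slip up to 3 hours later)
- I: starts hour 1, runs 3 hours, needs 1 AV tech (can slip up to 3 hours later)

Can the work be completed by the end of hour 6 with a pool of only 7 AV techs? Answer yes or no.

yes

Schedule F@1, G@1, H@4, I@4: h1:7  h2:7  h3:7  h4:5  h5:2  h6:2 — peak 7 ≤ 7.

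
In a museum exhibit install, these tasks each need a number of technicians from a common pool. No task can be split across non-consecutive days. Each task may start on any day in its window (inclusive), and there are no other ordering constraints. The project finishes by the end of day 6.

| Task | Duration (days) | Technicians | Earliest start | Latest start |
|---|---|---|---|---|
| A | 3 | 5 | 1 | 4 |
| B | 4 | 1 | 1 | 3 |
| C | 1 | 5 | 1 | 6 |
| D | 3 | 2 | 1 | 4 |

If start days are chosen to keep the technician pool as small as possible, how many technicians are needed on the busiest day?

Early-start (A@1, B@1, C@1, D@1) gives peak 13: d1:13  d2:8  d3:8  d4:1  d5:0  d6:0.
Shift C→5, D→4.
Schedule A@1, B@1, C@5, D@4: d1:6  d2:6  d3:6  d4:3  d5:7  d6:2 — peak 7.

7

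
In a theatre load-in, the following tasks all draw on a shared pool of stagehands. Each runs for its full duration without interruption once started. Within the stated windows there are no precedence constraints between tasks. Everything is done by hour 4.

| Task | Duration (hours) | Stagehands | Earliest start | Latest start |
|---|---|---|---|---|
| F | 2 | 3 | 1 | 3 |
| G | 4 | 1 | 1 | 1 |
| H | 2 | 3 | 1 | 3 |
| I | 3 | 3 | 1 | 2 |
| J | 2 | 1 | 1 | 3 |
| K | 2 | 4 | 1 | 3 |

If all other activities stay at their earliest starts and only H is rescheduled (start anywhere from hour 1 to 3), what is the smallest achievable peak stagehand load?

12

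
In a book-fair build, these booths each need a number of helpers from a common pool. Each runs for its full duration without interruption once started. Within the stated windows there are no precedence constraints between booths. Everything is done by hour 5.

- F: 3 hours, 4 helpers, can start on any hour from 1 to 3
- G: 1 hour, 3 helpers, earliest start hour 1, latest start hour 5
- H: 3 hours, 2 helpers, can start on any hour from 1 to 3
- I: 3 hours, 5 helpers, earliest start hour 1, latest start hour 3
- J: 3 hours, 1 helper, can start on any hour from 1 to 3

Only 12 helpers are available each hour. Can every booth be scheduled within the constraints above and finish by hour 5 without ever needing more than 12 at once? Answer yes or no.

yes

Schedule F@1, G@1, H@1, I@2, J@1: h1:10  h2:12  h3:12  h4:5  h5:0 — peak 12 ≤ 12.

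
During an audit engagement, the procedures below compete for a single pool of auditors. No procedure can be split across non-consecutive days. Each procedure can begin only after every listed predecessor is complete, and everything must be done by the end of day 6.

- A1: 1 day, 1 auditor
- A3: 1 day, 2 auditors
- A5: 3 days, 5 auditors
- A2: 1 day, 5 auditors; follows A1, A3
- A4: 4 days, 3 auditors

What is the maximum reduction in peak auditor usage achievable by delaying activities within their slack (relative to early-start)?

5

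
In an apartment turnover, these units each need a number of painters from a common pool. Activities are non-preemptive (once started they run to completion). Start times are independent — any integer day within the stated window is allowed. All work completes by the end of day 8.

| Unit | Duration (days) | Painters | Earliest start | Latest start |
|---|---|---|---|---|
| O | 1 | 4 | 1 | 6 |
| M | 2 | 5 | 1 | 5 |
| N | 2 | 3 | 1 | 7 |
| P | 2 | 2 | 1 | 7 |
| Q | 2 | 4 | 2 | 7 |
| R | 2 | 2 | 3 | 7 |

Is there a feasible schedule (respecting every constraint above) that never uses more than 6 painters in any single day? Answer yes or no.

yes

Schedule O@1, M@2, N@4, P@4, Q@6, R@6: d1:4  d2:5  d3:5  d4:5  d5:5  d6:6  d7:6  d8:0 — peak 6 ≤ 6.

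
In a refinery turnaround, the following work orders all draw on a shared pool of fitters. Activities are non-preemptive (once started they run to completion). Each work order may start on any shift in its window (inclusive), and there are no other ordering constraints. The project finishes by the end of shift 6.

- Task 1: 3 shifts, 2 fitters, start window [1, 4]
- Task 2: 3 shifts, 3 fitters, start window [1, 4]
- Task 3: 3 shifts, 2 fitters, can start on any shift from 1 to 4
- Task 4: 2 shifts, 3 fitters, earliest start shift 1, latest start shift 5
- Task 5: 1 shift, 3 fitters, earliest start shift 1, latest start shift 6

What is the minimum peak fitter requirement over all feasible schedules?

5

Early-start (Task 1@1, Task 2@1, Task 3@1, Task 4@1, Task 5@1) gives peak 13: s1:13  s2:10  s3:7  s4:0  s5:0  s6:0.
Shift Task 3→4, Task 4→4, Task 5→6.
Schedule Task 1@1, Task 2@1, Task 3@4, Task 4@4, Task 5@6: s1:5  s2:5  s3:5  s4:5  s5:5  s6:5 — peak 5.
Total fitter-shifts = 30 over 6 shifts ⇒ peak ≥ ⌈30/6⌉ = 5, so 5 is optimal.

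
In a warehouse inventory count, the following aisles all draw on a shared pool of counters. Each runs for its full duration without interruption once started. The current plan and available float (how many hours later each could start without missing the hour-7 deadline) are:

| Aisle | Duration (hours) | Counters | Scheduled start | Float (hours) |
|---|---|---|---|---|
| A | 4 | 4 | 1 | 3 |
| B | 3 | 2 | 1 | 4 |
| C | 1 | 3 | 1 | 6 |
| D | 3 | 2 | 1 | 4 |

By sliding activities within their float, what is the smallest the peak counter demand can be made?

Early-start (A@1, B@1, C@1, D@1) gives peak 11: h1:11  h2:8  h3:8  h4:4  h5:0  h6:0  h7:0.
Shift C→5, D→4.
Schedule A@1, B@1, C@5, D@4: h1:6  h2:6  h3:6  h4:6  h5:5  h6:2  h7:0 — peak 6.

6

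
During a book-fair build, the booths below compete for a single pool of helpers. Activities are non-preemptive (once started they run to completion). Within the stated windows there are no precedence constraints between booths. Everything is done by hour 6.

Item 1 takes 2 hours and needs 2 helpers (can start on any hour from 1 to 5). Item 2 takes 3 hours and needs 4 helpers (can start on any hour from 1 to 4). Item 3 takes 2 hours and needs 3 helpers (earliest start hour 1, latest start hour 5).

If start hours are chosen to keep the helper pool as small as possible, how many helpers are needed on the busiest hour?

Early-start (Item 1@1, Item 2@1, Item 3@1) gives peak 9: h1:9  h2:9  h3:4  h4:0  h5:0  h6:0.
Shift Item 2→3.
Schedule Item 1@1, Item 2@3, Item 3@1: h1:5  h2:5  h3:4  h4:4  h5:4  h6:0 — peak 5.

5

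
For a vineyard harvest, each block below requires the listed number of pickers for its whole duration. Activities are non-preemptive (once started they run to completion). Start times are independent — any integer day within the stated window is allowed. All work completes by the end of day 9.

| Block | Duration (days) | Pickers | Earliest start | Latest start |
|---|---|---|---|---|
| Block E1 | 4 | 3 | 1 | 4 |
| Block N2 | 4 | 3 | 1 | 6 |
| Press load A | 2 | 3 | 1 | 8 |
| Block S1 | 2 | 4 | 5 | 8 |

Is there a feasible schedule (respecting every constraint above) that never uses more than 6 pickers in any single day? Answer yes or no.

Schedule Block E1@1, Block N2@1, Press load A@5, Block S1@7: d1:6  d2:6  d3:6  d4:6  d5:3  d6:3  d7:4  d8:4  d9:0 — peak 6 ≤ 6.

yes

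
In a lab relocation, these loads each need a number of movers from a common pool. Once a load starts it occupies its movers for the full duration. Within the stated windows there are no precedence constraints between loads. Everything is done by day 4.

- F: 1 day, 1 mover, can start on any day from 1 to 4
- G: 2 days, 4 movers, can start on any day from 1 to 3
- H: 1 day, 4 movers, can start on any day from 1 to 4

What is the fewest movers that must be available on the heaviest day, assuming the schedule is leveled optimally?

Early-start (F@1, G@1, H@1) gives peak 9: d1:9  d2:4  d3:0  d4:0.
Shift G→2, H→4.
Schedule F@1, G@2, H@4: d1:1  d2:4  d3:4  d4:4 — peak 4.
Total mover-days = 13 over 4 days ⇒ peak ≥ ⌈13/4⌉ = 4, so 4 is optimal.

4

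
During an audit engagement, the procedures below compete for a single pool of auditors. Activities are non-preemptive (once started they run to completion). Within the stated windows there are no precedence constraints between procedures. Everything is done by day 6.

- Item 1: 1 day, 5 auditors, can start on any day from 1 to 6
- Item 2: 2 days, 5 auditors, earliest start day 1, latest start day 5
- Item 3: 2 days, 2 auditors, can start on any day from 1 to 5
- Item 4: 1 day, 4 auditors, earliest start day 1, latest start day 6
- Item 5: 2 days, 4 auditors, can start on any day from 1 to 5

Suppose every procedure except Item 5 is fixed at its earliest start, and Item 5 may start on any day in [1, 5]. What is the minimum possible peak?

16

Item 5@1: d1:20  d2:11  d3:0  d4:0  d5:0  d6:0 → peak 20
Item 5@2: d1:16  d2:11  d3:4  d4:0  d5:0  d6:0 → peak 16
Item 5@3: d1:16  d2:7  d3:4  d4:4  d5:0  d6:0 → peak 16
Item 5@4: d1:16  d2:7  d3:0  d4:4  d5:4  d6:0 → peak 16
Item 5@5: d1:16  d2:7  d3:0  d4:0  d5:4  d6:4 → peak 16
Best is Item 5@2, peak 16.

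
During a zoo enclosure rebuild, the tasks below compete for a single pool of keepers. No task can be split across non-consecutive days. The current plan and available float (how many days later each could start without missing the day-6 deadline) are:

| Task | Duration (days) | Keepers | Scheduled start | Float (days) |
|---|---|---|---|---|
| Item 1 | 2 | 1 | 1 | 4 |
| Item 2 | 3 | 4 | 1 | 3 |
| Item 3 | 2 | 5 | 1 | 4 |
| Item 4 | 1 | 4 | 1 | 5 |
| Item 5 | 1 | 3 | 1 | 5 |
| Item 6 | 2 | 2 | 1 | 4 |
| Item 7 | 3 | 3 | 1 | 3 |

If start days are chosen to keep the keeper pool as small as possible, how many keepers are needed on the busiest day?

8

Early-start (Item 1@1, Item 2@1, Item 3@1, Item 4@1, Item 5@1, Item 6@1, Item 7@1) gives peak 22: d1:22  d2:15  d3:7  d4:0  d5:0  d6:0.
Shift Item 3→4, Item 4→3, Item 5→6, Item 7→4.
Schedule Item 1@1, Item 2@1, Item 3@4, Item 4@3, Item 5@6, Item 6@1, Item 7@4: d1:7  d2:7  d3:8  d4:8  d5:8  d6:6 — peak 8.
Total keeper-days = 44 over 6 days ⇒ peak ≥ ⌈44/6⌉ = 8, so 8 is optimal.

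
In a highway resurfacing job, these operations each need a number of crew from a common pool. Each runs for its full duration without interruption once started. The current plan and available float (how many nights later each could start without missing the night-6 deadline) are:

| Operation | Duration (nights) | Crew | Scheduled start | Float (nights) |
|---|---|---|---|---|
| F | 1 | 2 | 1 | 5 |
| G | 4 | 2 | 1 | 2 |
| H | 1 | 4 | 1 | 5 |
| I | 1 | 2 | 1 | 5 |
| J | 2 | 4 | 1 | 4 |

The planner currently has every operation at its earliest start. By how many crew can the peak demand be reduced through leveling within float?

8

Early-start peak: n1:14  n2:6  n3:2  n4:2  n5:0  n6:0 ⇒ 14.
Leveled (F@1, G@1, H@2, I@1, J@3): n1:6  n2:6  n3:6  n4:6  n5:0  n6:0 ⇒ 6.
Reduction 14 − 6 = 8.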